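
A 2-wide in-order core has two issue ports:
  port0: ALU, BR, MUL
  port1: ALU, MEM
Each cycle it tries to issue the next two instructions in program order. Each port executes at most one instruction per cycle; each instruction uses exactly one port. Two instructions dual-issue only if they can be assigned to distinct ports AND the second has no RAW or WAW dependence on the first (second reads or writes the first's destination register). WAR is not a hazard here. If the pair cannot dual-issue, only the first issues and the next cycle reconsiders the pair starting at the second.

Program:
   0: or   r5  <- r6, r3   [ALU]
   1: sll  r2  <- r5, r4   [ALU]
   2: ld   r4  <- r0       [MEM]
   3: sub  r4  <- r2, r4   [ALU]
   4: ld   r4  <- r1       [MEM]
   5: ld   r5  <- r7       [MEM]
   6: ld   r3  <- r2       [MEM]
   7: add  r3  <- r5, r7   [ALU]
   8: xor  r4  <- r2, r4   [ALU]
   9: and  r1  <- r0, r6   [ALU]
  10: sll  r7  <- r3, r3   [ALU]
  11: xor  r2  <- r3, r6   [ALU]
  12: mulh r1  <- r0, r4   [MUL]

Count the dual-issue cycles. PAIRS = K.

PAIRS = 4

0. or.ALU @i0  | RAW r5
1. sll.ALU+ld.MEM @i1,i2  | dual
2. sub.ALU @i3  | WAW r4
3. ld.MEM @i4  | no-port MEM/MEM
4. ld.MEM @i5  | no-port MEM/MEM
5. ld.MEM @i6  | WAW r3
6. add.ALU+xor.ALU @i7,i8  | dual
7. and.ALU+sll.ALU @i9,i10  | dual
8. xor.ALU+mulh.MUL @i11,i12  | dual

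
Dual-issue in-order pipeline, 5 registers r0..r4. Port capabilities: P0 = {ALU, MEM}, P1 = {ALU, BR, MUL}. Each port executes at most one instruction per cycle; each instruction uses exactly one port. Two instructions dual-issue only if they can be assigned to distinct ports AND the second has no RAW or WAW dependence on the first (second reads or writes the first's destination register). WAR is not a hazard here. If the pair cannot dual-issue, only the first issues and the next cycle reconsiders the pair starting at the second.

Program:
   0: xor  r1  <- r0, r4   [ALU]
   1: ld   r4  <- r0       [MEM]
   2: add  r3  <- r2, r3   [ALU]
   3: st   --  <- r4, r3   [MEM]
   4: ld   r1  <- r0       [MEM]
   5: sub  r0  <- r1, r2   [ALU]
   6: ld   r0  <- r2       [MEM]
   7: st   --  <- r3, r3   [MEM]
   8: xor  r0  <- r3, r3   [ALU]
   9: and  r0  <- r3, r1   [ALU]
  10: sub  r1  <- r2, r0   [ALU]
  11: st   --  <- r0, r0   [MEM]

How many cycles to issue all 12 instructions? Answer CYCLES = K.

CYCLES = 9

  cy0 -> i0/i1 (xor.ALU ld.MEM) pair
  cy1 -> i2 (add.ALU) RAW r3
  cy2 -> i3 (st.MEM) no-port MEM/MEM
  cy3 -> i4 (ld.MEM) RAW r1
  cy4 -> i5 (sub.ALU) WAW r0
  cy5 -> i6 (ld.MEM) no-port MEM/MEM
  cy6 -> i7/i8 (st.MEM xor.ALU) pair
  cy7 -> i9 (and.ALU) RAW r0
  cy8 -> i10/i11 (sub.ALU st.MEM) pair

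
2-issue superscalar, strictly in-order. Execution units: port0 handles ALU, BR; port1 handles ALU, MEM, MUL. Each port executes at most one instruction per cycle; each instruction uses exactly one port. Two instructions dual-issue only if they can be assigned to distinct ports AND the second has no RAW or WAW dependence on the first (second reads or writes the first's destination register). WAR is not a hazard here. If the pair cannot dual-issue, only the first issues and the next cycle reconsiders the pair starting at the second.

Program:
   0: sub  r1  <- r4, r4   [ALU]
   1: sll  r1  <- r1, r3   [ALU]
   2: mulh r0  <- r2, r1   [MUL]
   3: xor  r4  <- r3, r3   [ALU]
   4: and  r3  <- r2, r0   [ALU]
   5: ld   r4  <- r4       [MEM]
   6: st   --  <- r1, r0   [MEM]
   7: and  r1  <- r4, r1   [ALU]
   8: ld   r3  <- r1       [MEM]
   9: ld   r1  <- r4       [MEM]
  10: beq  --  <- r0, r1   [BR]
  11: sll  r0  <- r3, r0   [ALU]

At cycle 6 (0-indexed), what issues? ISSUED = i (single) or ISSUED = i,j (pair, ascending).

ISSUED = 9

[0] i0  sub  -- RAW+WAW r1
[1] i1  sll  -- RAW r1
[2] i2&i3  mulh;xor  -- 2-wide
[3] i4&i5  and;ld  -- 2-wide
[4] i6&i7  st;and  -- 2-wide
[5] i8  ld  -- no-port MEM/MEM
[6] i9  ld  -- RAW r1
[7] i10&i11  beq;sll  -- 2-wide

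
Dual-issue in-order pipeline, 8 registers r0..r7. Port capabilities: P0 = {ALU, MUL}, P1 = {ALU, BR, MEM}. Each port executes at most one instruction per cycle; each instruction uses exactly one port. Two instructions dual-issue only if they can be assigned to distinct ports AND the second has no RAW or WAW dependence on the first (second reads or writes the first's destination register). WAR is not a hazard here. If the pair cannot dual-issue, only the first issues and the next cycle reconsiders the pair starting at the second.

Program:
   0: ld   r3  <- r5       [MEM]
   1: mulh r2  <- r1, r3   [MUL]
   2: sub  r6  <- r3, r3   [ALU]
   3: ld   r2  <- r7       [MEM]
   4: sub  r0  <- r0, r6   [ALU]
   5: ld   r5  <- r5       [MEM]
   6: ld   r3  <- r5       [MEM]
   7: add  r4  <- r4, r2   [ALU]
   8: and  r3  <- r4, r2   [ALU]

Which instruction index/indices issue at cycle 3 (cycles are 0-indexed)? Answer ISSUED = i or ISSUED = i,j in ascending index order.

ISSUED = 5

#0 head=0: ld i0 RAW r3
#1 head=1: mulh/sub i1/i2 pair
#2 head=3: ld/sub i3/i4 pair
#3 head=5: ld i5 no-port MEM/MEM
#4 head=6: ld/add i6/i7 pair
#5 head=8: and i8 tail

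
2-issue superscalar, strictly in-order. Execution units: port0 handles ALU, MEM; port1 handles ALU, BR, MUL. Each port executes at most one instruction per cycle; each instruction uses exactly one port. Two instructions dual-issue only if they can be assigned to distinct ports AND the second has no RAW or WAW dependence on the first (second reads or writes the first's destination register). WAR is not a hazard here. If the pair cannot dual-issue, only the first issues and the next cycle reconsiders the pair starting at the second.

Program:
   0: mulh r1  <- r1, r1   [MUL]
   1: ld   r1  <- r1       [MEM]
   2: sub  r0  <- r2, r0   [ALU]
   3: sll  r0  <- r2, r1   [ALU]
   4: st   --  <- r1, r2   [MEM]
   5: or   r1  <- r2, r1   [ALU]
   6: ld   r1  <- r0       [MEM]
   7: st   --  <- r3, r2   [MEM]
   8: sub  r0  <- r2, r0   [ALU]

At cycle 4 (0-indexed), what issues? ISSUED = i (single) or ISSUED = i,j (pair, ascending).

#0 head=0: mulh i0 RAW+WAW r1
#1 head=1: ld/sub i1,i2 2-wide
#2 head=3: sll/st i3,i4 2-wide
#3 head=5: or i5 WAW r1
#4 head=6: ld i6 no-port MEM/MEM
#5 head=7: st/sub i7,i8 2-wide

ISSUED = 6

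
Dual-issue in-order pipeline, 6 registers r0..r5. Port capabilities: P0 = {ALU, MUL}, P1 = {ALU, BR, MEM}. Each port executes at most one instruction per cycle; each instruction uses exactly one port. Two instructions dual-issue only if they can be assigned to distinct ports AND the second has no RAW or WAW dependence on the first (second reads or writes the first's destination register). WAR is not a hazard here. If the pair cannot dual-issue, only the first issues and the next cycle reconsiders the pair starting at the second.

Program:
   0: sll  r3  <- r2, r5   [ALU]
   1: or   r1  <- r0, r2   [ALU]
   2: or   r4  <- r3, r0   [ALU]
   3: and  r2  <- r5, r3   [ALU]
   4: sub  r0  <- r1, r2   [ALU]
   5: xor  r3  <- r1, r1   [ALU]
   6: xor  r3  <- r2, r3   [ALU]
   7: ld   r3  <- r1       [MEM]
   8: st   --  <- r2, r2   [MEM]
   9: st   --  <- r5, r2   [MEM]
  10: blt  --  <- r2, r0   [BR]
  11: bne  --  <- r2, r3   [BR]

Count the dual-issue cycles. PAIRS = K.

t=0 i0,i1:sll;or ; 2-wide
t=1 i2,i3:or;and ; 2-wide
t=2 i4,i5:sub;xor ; 2-wide
t=3 i6:xor ; WAW r3
t=4 i7:ld ; no-port MEM/MEM
t=5 i8:st ; no-port MEM/MEM
t=6 i9:st ; no-port MEM/BR
t=7 i10:blt ; no-port BR/BR
t=8 i11:bne ; tail

PAIRS = 3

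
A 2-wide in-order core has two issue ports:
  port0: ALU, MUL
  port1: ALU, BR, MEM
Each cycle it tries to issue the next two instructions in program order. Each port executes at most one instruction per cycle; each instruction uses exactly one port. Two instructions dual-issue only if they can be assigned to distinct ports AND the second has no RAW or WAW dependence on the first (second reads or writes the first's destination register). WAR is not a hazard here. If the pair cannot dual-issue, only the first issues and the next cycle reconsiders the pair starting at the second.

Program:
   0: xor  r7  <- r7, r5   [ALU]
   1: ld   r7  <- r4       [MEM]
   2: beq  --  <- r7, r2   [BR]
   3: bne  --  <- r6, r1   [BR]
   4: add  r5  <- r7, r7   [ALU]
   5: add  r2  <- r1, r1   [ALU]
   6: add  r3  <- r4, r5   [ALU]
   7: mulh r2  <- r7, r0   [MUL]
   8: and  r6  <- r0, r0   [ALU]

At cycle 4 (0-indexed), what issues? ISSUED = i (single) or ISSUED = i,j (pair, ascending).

  cy0 -> i0 (xor.ALU) WAW r7
  cy1 -> i1 (ld.MEM) no-port MEM/BR
  cy2 -> i2 (beq.BR) no-port BR/BR
  cy3 -> i3&i4 (bne.BR/add.ALU) 2-wide
  cy4 -> i5&i6 (add.ALU/add.ALU) 2-wide
  cy5 -> i7&i8 (mulh.MUL/and.ALU) 2-wide

ISSUED = 5,6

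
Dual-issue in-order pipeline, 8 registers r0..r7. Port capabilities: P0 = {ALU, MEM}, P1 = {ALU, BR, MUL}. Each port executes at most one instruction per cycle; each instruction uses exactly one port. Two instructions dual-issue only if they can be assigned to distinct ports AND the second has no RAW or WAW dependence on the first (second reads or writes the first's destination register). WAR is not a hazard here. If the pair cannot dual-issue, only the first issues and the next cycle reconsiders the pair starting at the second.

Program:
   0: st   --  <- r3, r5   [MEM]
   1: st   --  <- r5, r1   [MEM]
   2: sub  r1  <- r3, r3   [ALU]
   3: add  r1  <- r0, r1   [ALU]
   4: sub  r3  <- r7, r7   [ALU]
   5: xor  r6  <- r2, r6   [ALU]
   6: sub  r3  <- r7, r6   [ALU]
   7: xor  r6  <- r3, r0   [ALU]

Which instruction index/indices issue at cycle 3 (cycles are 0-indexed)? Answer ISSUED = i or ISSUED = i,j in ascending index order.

ISSUED = 5

0. st.MEM @i0  | no-port MEM/MEM
1. st.MEM+sub.ALU @i1+i2  | 2-wide
2. add.ALU+sub.ALU @i3+i4  | 2-wide
3. xor.ALU @i5  | RAW r6
4. sub.ALU @i6  | RAW r3
5. xor.ALU @i7  | tail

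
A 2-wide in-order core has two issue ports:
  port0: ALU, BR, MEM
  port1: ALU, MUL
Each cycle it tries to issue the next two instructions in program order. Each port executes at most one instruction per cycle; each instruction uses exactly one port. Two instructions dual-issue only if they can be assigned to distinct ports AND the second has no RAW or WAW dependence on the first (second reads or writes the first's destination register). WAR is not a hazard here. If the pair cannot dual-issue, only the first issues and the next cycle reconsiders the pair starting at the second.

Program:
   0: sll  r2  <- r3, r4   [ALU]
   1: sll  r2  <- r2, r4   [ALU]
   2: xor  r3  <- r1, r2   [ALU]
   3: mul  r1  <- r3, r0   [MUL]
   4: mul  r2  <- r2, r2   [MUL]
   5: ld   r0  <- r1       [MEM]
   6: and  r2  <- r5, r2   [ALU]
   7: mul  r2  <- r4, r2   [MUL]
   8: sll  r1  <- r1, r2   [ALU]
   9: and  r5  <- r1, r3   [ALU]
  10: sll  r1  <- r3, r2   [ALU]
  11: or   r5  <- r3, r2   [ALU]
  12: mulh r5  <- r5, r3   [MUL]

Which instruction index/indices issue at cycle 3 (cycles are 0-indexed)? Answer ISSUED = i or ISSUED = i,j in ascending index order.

ISSUED = 3

c0: i0 sll.ALU  RAW+WAW r2
c1: i1 sll.ALU  RAW r2
c2: i2 xor.ALU  RAW r3
c3: i3 mul.MUL  no-port MUL/MUL
c4: i4&i5 mul.MUL+ld.MEM  dual
c5: i6 and.ALU  RAW+WAW r2
c6: i7 mul.MUL  RAW r2
c7: i8 sll.ALU  RAW r1
c8: i9&i10 and.ALU+sll.ALU  dual
c9: i11 or.ALU  RAW+WAW r5
c10: i12 mulh.MUL  tail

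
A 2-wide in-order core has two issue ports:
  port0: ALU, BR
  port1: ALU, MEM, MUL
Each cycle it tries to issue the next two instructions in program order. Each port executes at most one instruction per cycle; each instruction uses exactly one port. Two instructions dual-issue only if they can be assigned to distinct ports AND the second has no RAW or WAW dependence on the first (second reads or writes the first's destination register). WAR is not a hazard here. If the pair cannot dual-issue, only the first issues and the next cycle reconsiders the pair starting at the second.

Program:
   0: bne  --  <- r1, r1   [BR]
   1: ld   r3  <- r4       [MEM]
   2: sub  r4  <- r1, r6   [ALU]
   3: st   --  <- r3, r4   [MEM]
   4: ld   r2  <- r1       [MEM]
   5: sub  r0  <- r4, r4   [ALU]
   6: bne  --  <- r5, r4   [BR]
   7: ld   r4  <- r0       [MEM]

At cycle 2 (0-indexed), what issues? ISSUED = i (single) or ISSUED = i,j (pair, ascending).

c0: i0&i1 bne ld  dual
c1: i2 sub  RAW r4
c2: i3 st  no-port MEM/MEM
c3: i4&i5 ld sub  dual
c4: i6&i7 bne ld  dual

ISSUED = 3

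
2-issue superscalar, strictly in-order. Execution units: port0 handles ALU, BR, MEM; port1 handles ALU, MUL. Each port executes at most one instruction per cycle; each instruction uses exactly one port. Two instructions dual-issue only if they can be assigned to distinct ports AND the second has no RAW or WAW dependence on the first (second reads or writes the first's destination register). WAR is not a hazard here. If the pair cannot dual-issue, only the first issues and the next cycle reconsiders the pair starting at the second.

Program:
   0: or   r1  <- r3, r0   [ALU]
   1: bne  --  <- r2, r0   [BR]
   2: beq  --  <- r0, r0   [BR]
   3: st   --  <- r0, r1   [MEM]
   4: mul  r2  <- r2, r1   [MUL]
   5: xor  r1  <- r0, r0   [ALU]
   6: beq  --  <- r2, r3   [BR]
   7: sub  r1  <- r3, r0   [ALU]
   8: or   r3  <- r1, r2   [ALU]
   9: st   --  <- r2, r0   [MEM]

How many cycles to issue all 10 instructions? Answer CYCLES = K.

  cy0 -> i0&i1 (or;bne) 2-wide
  cy1 -> i2 (beq) no-port BR/MEM
  cy2 -> i3&i4 (st;mul) 2-wide
  cy3 -> i5&i6 (xor;beq) 2-wide
  cy4 -> i7 (sub) RAW r1
  cy5 -> i8&i9 (or;st) 2-wide

CYCLES = 6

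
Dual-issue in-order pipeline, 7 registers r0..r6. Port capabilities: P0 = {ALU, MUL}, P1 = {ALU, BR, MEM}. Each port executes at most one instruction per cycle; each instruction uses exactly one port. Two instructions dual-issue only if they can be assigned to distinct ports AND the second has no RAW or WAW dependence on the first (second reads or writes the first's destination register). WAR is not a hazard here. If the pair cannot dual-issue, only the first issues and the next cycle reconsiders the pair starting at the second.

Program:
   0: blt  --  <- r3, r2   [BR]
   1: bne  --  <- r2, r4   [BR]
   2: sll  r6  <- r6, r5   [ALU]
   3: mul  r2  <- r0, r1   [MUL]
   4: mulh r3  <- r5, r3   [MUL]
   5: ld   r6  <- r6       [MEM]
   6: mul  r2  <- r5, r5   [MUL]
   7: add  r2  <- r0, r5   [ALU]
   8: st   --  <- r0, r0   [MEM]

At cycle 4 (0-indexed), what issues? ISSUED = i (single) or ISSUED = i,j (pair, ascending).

0. blt @i0  | no-port BR/BR
1. bne;sll @i1+i2  | pair
2. mul @i3  | no-port MUL/MUL
3. mulh;ld @i4+i5  | pair
4. mul @i6  | WAW r2
5. add;st @i7+i8  | pair

ISSUED = 6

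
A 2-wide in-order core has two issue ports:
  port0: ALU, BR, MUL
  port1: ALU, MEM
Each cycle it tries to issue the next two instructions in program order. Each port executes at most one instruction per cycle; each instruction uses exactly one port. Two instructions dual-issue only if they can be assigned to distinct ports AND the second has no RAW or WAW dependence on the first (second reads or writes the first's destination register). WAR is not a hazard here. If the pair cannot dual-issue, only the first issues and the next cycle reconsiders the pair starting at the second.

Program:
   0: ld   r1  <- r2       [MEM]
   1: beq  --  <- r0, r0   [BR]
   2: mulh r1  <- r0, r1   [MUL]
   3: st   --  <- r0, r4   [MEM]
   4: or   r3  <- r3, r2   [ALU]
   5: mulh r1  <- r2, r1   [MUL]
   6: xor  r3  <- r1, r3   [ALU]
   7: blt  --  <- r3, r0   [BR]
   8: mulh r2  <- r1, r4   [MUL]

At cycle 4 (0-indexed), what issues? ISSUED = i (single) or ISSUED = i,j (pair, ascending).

ISSUED = 7

[0] i0+i1  ld.MEM;beq.BR  -- pair
[1] i2+i3  mulh.MUL;st.MEM  -- pair
[2] i4+i5  or.ALU;mulh.MUL  -- pair
[3] i6  xor.ALU  -- RAW r3
[4] i7  blt.BR  -- no-port BR/MUL
[5] i8  mulh.MUL  -- tail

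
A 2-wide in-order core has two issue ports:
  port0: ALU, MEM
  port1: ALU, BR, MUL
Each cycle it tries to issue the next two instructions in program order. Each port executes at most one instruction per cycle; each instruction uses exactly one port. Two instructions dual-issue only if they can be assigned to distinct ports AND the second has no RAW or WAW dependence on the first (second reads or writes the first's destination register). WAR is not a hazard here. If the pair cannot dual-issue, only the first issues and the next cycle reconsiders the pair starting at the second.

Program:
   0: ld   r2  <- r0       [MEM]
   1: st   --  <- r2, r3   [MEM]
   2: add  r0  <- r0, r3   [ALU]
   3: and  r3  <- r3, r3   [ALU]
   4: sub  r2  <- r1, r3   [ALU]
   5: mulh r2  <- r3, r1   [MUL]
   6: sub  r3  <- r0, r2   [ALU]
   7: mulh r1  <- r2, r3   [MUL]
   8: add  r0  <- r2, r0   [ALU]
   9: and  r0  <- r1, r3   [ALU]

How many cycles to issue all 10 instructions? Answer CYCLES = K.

CYCLES = 8

t=0 i0:ld.MEM ; no-port MEM/MEM
t=1 i1+i2:st.MEM/add.ALU ; 2-wide
t=2 i3:and.ALU ; RAW r3
t=3 i4:sub.ALU ; WAW r2
t=4 i5:mulh.MUL ; RAW r2
t=5 i6:sub.ALU ; RAW r3
t=6 i7+i8:mulh.MUL/add.ALU ; 2-wide
t=7 i9:and.ALU ; tail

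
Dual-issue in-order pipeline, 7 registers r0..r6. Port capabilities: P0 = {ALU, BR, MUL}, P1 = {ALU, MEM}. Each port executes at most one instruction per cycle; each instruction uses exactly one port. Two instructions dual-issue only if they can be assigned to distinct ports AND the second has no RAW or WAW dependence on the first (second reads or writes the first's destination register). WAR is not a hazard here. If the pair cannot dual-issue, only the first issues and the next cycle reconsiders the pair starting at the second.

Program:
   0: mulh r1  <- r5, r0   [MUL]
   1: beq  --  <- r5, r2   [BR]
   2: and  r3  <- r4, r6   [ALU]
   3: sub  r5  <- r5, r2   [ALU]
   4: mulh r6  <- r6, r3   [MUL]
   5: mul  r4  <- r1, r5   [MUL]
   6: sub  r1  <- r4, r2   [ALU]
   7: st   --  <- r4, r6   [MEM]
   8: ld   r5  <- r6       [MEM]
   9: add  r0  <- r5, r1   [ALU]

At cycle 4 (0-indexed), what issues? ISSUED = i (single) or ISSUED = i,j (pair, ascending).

ISSUED = 6,7

#0 head=0: mulh.MUL i0 no-port MUL/BR
#1 head=1: beq.BR;and.ALU i1/i2 pair
#2 head=3: sub.ALU;mulh.MUL i3/i4 pair
#3 head=5: mul.MUL i5 RAW r4
#4 head=6: sub.ALU;st.MEM i6/i7 pair
#5 head=8: ld.MEM i8 RAW r5
#6 head=9: add.ALU i9 tail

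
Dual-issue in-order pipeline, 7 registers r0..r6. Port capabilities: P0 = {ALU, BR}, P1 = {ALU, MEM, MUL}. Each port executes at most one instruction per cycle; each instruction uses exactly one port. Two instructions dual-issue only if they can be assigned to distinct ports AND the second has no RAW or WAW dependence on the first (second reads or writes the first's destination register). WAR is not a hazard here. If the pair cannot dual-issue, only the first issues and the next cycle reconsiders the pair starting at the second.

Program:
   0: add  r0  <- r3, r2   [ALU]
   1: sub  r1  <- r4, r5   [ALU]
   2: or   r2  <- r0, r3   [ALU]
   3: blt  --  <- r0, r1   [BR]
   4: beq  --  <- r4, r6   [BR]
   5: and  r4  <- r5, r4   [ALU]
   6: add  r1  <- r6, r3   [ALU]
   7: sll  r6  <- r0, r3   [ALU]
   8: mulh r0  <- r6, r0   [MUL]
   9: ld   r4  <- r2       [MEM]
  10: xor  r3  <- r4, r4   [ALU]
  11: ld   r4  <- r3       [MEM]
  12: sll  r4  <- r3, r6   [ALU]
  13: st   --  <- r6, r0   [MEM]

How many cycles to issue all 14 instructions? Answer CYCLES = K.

CYCLES = 9

c0: i0,i1 add;sub  pair
c1: i2,i3 or;blt  pair
c2: i4,i5 beq;and  pair
c3: i6,i7 add;sll  pair
c4: i8 mulh  no-port MUL/MEM
c5: i9 ld  RAW r4
c6: i10 xor  RAW r3
c7: i11 ld  WAW r4
c8: i12,i13 sll;st  pair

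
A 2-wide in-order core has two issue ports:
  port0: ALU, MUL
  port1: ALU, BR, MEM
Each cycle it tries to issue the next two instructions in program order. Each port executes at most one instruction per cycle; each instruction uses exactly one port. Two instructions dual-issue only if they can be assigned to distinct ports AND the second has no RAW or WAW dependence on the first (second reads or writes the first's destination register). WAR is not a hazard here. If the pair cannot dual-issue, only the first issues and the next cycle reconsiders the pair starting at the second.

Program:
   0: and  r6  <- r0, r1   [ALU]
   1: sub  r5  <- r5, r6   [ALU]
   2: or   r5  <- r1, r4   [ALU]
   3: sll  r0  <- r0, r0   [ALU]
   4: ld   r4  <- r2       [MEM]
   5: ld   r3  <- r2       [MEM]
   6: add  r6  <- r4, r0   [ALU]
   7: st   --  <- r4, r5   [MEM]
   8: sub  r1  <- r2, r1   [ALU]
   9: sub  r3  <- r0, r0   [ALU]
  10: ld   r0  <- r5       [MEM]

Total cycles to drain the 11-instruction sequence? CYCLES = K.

CYCLES = 7

t=0 i0:and.ALU ; RAW r6
t=1 i1:sub.ALU ; WAW r5
t=2 i2&i3:or.ALU sll.ALU ; pair
t=3 i4:ld.MEM ; no-port MEM/MEM
t=4 i5&i6:ld.MEM add.ALU ; pair
t=5 i7&i8:st.MEM sub.ALU ; pair
t=6 i9&i10:sub.ALU ld.MEM ; pair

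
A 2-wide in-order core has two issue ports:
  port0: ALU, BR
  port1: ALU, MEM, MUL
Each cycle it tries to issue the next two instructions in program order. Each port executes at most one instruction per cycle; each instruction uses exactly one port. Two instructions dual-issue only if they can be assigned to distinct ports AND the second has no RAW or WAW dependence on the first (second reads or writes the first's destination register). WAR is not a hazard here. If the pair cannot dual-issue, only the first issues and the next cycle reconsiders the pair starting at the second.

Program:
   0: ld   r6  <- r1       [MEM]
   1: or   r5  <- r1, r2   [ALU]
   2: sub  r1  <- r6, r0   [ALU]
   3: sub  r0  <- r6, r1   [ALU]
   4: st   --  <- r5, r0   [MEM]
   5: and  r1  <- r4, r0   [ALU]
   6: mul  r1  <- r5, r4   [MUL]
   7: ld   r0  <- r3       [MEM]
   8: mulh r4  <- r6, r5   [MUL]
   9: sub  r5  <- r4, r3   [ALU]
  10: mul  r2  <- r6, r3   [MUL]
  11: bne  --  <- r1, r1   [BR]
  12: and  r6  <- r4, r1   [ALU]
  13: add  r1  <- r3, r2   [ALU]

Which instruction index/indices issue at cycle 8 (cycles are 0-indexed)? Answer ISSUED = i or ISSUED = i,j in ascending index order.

ISSUED = 11,12

0. ld or @i0+i1  | pair
1. sub @i2  | RAW r1
2. sub @i3  | RAW r0
3. st and @i4+i5  | pair
4. mul @i6  | no-port MUL/MEM
5. ld @i7  | no-port MEM/MUL
6. mulh @i8  | RAW r4
7. sub mul @i9+i10  | pair
8. bne and @i11+i12  | pair
9. add @i13  | tail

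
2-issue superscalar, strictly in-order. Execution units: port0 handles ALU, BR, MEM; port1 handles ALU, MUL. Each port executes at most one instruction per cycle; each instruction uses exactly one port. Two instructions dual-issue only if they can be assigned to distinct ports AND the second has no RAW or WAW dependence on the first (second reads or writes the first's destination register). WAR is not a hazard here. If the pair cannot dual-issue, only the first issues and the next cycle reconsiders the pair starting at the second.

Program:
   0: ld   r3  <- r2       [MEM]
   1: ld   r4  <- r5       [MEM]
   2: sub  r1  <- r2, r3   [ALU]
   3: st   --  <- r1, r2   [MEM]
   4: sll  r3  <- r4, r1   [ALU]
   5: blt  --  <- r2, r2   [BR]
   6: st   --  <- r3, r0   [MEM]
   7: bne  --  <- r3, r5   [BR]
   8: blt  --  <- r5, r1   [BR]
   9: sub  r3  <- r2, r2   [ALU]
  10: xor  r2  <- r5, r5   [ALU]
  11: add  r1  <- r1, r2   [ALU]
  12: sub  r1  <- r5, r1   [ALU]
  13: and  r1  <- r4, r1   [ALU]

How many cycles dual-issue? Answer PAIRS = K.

PAIRS = 3

#0 head=0: ld.MEM i0 no-port MEM/MEM
#1 head=1: ld.MEM+sub.ALU i1/i2 2-wide
#2 head=3: st.MEM+sll.ALU i3/i4 2-wide
#3 head=5: blt.BR i5 no-port BR/MEM
#4 head=6: st.MEM i6 no-port MEM/BR
#5 head=7: bne.BR i7 no-port BR/BR
#6 head=8: blt.BR+sub.ALU i8/i9 2-wide
#7 head=10: xor.ALU i10 RAW r2
#8 head=11: add.ALU i11 RAW+WAW r1
#9 head=12: sub.ALU i12 RAW+WAW r1
#10 head=13: and.ALU i13 tail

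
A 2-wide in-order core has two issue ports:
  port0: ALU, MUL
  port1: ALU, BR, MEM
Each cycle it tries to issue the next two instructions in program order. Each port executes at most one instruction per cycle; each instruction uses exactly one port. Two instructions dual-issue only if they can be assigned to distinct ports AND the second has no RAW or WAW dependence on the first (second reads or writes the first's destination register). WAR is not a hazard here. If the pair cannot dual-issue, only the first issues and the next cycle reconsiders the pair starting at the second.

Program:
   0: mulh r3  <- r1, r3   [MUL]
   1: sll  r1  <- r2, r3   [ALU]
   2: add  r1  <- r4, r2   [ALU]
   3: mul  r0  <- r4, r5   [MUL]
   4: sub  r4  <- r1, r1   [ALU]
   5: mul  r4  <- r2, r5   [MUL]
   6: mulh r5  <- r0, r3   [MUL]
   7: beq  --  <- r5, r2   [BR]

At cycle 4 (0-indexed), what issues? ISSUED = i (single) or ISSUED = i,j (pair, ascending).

0. mulh @i0  | RAW r3
1. sll @i1  | WAW r1
2. add+mul @i2&i3  | 2-wide
3. sub @i4  | WAW r4
4. mul @i5  | no-port MUL/MUL
5. mulh @i6  | RAW r5
6. beq @i7  | tail

ISSUED = 5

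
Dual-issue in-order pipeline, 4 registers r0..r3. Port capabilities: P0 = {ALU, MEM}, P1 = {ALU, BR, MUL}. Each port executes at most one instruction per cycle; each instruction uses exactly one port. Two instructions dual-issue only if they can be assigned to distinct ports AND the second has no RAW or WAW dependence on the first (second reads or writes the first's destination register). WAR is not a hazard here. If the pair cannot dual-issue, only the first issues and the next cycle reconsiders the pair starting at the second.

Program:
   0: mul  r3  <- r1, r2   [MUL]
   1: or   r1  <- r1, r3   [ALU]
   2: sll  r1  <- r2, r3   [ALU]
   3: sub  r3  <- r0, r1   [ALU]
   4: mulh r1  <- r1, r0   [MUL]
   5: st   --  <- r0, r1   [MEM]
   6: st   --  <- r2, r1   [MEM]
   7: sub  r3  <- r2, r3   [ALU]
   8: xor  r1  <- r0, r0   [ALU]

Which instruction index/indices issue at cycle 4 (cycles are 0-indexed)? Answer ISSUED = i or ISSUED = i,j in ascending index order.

t=0 i0:mul ; RAW r3
t=1 i1:or ; WAW r1
t=2 i2:sll ; RAW r1
t=3 i3+i4:sub+mulh ; dual
t=4 i5:st ; no-port MEM/MEM
t=5 i6+i7:st+sub ; dual
t=6 i8:xor ; tail

ISSUED = 5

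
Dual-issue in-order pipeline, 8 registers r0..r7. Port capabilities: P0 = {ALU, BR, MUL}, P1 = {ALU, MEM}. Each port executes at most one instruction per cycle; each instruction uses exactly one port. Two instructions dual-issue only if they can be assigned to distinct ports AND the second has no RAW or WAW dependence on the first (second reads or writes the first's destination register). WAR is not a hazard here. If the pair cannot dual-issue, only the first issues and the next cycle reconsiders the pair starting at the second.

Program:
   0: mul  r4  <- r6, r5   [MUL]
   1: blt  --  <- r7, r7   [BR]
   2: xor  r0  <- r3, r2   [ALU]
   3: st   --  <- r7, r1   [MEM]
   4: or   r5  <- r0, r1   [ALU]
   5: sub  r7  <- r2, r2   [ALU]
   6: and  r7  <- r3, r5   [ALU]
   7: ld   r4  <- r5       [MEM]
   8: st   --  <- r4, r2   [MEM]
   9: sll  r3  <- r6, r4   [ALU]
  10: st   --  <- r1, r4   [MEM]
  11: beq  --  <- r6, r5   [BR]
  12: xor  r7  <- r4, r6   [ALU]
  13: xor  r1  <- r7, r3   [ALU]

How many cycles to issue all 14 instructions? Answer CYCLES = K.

CYCLES = 9

c0: i0 mul.MUL  no-port MUL/BR
c1: i1&i2 blt.BR+xor.ALU  pair
c2: i3&i4 st.MEM+or.ALU  pair
c3: i5 sub.ALU  WAW r7
c4: i6&i7 and.ALU+ld.MEM  pair
c5: i8&i9 st.MEM+sll.ALU  pair
c6: i10&i11 st.MEM+beq.BR  pair
c7: i12 xor.ALU  RAW r7
c8: i13 xor.ALU  tail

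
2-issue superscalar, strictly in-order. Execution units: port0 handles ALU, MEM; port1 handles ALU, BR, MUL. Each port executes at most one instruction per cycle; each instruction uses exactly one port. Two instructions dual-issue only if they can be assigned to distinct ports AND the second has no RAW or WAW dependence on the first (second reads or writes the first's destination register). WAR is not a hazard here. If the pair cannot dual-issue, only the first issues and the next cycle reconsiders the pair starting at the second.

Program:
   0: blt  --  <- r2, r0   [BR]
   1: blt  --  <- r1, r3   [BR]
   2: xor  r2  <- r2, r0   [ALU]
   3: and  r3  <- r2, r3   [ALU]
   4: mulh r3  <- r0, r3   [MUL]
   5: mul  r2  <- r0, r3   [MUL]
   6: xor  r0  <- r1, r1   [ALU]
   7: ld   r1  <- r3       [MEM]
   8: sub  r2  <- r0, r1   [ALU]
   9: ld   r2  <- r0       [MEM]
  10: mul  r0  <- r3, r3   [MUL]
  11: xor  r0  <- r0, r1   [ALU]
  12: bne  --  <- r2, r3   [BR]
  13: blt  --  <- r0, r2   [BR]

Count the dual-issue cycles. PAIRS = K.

c0: i0 blt.BR  no-port BR/BR
c1: i1,i2 blt.BR;xor.ALU  pair
c2: i3 and.ALU  RAW+WAW r3
c3: i4 mulh.MUL  no-port MUL/MUL
c4: i5,i6 mul.MUL;xor.ALU  pair
c5: i7 ld.MEM  RAW r1
c6: i8 sub.ALU  WAW r2
c7: i9,i10 ld.MEM;mul.MUL  pair
c8: i11,i12 xor.ALU;bne.BR  pair
c9: i13 blt.BR  tail

PAIRS = 4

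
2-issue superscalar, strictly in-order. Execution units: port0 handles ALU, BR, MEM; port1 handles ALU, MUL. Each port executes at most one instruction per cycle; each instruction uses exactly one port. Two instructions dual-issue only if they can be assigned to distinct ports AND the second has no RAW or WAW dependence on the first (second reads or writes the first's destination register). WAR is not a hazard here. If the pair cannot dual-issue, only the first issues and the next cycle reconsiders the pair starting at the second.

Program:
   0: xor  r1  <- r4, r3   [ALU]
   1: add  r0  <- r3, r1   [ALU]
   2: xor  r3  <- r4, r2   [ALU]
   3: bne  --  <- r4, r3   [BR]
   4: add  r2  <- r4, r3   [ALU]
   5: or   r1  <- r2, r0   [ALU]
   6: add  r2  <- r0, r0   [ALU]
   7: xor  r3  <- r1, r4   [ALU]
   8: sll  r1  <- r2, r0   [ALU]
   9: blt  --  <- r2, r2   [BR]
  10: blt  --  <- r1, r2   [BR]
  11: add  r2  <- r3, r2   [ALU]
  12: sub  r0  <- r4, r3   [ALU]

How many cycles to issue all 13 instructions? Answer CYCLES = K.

CYCLES = 8

#0 head=0: xor.ALU i0 RAW r1
#1 head=1: add.ALU+xor.ALU i1+i2 pair
#2 head=3: bne.BR+add.ALU i3+i4 pair
#3 head=5: or.ALU+add.ALU i5+i6 pair
#4 head=7: xor.ALU+sll.ALU i7+i8 pair
#5 head=9: blt.BR i9 no-port BR/BR
#6 head=10: blt.BR+add.ALU i10+i11 pair
#7 head=12: sub.ALU i12 tail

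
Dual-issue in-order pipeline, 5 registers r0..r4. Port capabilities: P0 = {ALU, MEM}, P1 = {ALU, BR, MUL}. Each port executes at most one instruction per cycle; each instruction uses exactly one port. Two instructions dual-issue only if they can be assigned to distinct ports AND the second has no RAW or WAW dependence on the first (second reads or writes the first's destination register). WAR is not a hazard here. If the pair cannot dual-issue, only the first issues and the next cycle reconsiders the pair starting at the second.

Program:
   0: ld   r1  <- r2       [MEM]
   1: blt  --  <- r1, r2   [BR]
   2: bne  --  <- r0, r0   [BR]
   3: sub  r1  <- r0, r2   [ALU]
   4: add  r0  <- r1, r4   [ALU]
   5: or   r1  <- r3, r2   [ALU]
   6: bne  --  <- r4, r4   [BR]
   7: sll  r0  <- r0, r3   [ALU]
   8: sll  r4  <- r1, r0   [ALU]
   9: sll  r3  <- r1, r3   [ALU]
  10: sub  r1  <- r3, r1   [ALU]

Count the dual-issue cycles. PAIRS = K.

t=0 i0:ld.MEM ; RAW r1
t=1 i1:blt.BR ; no-port BR/BR
t=2 i2+i3:bne.BR/sub.ALU ; dual
t=3 i4+i5:add.ALU/or.ALU ; dual
t=4 i6+i7:bne.BR/sll.ALU ; dual
t=5 i8+i9:sll.ALU/sll.ALU ; dual
t=6 i10:sub.ALU ; tail

PAIRS = 4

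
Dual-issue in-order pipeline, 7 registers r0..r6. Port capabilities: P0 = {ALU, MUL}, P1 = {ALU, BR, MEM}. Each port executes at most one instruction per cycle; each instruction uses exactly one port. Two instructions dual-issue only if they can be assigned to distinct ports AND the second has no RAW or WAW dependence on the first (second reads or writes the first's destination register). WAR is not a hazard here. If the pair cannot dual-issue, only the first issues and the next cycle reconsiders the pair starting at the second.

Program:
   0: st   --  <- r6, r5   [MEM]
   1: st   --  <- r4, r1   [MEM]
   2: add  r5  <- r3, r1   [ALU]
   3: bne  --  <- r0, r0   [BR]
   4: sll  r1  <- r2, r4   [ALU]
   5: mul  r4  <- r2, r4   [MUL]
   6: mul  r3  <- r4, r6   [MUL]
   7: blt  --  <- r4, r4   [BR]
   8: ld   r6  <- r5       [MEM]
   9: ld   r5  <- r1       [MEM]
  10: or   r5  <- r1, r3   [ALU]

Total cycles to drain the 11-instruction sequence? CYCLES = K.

CYCLES = 8

c0: i0 st  no-port MEM/MEM
c1: i1+i2 st;add  pair
c2: i3+i4 bne;sll  pair
c3: i5 mul  no-port MUL/MUL
c4: i6+i7 mul;blt  pair
c5: i8 ld  no-port MEM/MEM
c6: i9 ld  WAW r5
c7: i10 or  tail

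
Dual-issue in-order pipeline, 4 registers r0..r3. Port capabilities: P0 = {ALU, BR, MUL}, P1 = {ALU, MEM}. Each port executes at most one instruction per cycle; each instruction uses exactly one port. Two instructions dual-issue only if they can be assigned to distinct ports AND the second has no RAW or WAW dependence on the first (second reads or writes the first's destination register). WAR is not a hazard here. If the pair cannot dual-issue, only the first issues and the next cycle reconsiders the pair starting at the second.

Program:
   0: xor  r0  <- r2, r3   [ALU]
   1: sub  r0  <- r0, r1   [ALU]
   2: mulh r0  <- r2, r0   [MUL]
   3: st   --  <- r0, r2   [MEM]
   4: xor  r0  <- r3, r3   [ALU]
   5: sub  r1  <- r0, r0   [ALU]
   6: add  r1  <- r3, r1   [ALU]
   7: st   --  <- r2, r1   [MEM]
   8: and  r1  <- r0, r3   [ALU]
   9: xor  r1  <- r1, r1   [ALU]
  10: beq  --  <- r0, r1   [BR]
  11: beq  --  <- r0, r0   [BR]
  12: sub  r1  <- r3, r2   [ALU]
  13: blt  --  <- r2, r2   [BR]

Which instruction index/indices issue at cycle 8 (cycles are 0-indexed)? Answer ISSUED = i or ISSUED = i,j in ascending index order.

  cy0 -> i0 (xor.ALU) RAW+WAW r0
  cy1 -> i1 (sub.ALU) RAW+WAW r0
  cy2 -> i2 (mulh.MUL) RAW r0
  cy3 -> i3/i4 (st.MEM/xor.ALU) pair
  cy4 -> i5 (sub.ALU) RAW+WAW r1
  cy5 -> i6 (add.ALU) RAW r1
  cy6 -> i7/i8 (st.MEM/and.ALU) pair
  cy7 -> i9 (xor.ALU) RAW r1
  cy8 -> i10 (beq.BR) no-port BR/BR
  cy9 -> i11/i12 (beq.BR/sub.ALU) pair
  cy10 -> i13 (blt.BR) tail

ISSUED = 10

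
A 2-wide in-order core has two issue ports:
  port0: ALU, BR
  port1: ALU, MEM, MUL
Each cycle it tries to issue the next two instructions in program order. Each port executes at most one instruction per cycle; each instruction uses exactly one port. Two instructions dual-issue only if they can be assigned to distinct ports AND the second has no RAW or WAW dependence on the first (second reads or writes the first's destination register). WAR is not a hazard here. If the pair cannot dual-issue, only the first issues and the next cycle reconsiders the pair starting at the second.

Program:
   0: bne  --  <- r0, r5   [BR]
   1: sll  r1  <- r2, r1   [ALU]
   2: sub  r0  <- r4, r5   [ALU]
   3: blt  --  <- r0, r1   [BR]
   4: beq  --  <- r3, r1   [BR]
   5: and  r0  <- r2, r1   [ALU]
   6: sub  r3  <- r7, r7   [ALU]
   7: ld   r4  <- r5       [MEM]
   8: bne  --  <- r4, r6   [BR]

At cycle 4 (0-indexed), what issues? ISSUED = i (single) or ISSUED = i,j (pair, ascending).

#0 head=0: bne;sll i0,i1 dual
#1 head=2: sub i2 RAW r0
#2 head=3: blt i3 no-port BR/BR
#3 head=4: beq;and i4,i5 dual
#4 head=6: sub;ld i6,i7 dual
#5 head=8: bne i8 tail

ISSUED = 6,7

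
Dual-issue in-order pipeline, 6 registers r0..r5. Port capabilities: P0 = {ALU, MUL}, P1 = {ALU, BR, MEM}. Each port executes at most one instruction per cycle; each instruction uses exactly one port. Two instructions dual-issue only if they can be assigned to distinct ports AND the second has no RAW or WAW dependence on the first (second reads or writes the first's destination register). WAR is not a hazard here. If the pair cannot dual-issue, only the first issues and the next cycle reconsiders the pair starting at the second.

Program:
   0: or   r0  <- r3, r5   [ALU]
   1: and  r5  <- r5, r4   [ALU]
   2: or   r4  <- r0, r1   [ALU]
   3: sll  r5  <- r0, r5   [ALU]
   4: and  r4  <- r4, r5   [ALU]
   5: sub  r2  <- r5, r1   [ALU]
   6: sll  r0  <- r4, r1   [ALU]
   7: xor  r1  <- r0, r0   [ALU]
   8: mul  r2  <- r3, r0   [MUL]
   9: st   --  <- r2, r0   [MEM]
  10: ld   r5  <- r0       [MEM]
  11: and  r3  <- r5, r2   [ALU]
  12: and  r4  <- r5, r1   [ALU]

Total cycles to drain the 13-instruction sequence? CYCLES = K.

CYCLES = 8

[0] i0,i1  or.ALU/and.ALU  -- dual
[1] i2,i3  or.ALU/sll.ALU  -- dual
[2] i4,i5  and.ALU/sub.ALU  -- dual
[3] i6  sll.ALU  -- RAW r0
[4] i7,i8  xor.ALU/mul.MUL  -- dual
[5] i9  st.MEM  -- no-port MEM/MEM
[6] i10  ld.MEM  -- RAW r5
[7] i11,i12  and.ALU/and.ALU  -- dual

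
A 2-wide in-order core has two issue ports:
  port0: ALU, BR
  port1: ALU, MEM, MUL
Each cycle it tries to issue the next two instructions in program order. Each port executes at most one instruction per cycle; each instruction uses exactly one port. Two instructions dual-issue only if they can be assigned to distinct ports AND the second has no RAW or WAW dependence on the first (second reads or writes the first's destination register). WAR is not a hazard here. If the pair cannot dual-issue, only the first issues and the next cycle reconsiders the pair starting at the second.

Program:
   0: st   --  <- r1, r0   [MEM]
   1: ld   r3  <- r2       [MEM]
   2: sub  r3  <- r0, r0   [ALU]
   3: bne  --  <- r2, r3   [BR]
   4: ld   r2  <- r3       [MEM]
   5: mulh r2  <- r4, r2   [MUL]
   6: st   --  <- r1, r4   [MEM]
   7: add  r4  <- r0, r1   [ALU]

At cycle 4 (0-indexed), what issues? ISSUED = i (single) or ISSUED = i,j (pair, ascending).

ISSUED = 5

c0: i0 st.MEM  no-port MEM/MEM
c1: i1 ld.MEM  WAW r3
c2: i2 sub.ALU  RAW r3
c3: i3+i4 bne.BR/ld.MEM  2-wide
c4: i5 mulh.MUL  no-port MUL/MEM
c5: i6+i7 st.MEM/add.ALU  2-wide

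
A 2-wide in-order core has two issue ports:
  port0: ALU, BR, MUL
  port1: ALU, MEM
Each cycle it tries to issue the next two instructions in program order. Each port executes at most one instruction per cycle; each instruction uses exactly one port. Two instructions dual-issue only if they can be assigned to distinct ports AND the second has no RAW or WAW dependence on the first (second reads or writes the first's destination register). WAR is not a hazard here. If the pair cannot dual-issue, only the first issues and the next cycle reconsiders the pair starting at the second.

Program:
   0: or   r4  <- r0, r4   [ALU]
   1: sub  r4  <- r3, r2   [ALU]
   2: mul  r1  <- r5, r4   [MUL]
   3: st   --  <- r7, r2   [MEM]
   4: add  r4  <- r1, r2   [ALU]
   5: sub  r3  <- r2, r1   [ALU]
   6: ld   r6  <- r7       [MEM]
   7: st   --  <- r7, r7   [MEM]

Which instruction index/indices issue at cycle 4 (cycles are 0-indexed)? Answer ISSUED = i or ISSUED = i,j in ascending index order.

t=0 i0:or ; WAW r4
t=1 i1:sub ; RAW r4
t=2 i2,i3:mul/st ; pair
t=3 i4,i5:add/sub ; pair
t=4 i6:ld ; no-port MEM/MEM
t=5 i7:st ; tail

ISSUED = 6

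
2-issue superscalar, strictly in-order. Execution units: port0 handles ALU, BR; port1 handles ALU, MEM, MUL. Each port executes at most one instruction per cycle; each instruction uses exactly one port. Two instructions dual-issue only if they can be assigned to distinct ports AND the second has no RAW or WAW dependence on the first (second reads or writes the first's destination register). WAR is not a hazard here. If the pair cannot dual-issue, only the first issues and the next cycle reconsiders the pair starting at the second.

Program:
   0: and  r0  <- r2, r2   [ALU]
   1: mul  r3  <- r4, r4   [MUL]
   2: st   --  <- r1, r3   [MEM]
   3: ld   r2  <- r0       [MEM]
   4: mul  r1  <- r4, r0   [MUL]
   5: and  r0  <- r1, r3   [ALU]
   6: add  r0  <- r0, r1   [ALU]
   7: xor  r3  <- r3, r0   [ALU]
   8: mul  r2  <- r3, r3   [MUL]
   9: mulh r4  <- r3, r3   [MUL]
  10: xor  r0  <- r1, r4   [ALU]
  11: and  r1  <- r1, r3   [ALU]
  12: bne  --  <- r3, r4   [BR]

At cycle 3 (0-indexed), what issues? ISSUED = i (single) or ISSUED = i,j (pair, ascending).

t=0 i0&i1:and.ALU/mul.MUL ; dual
t=1 i2:st.MEM ; no-port MEM/MEM
t=2 i3:ld.MEM ; no-port MEM/MUL
t=3 i4:mul.MUL ; RAW r1
t=4 i5:and.ALU ; RAW+WAW r0
t=5 i6:add.ALU ; RAW r0
t=6 i7:xor.ALU ; RAW r3
t=7 i8:mul.MUL ; no-port MUL/MUL
t=8 i9:mulh.MUL ; RAW r4
t=9 i10&i11:xor.ALU/and.ALU ; dual
t=10 i12:bne.BR ; tail

ISSUED = 4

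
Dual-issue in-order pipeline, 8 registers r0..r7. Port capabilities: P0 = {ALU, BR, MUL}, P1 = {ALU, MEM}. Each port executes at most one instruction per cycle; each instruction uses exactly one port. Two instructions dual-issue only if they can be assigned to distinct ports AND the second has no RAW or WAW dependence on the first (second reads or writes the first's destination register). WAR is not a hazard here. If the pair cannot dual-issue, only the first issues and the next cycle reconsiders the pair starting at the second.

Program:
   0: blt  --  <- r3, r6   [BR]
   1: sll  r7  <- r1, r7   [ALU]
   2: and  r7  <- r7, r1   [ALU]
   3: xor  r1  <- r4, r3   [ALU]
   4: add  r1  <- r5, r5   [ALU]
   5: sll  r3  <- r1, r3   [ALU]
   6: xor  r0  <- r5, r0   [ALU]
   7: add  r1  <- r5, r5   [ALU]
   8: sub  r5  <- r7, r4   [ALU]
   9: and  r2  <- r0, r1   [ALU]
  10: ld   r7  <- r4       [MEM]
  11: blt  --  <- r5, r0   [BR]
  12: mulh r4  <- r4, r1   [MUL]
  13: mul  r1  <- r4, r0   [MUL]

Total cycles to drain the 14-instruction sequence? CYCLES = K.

CYCLES = 9

0. blt sll @i0/i1  | pair
1. and xor @i2/i3  | pair
2. add @i4  | RAW r1
3. sll xor @i5/i6  | pair
4. add sub @i7/i8  | pair
5. and ld @i9/i10  | pair
6. blt @i11  | no-port BR/MUL
7. mulh @i12  | no-port MUL/MUL
8. mul @i13  | tail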